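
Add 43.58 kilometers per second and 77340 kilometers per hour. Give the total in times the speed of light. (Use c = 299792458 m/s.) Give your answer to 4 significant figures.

43.58 km/s = 0.000145367 c and 77340 km/h = 7.16607 × 10^-5 c.
0.000145367 + 7.16607 × 10^-5 ≈ 0.0002170 c.

0.0002170 times the speed of light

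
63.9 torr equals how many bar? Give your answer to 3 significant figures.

0.0852 bar

1 torr = 0.00133322 bar.
Thus 63.9 × 0.00133322 ≈ 0.0852 bar.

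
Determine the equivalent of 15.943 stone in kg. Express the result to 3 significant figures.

101 kg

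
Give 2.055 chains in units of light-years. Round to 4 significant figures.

4.370e-15 ly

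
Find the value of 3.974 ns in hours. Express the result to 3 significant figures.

1 ns = 2.77778e-13 h.
Then 3.974 × 2.77778e-13 ≈ 1.10e-12 h.

1.10e-12 h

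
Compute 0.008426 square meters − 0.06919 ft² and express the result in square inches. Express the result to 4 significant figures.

3.097 square inches

0.008426 m² = 13.0603 in² and 0.06919 ft² = 9.96336 in².
13.0603 − 9.96336 ≈ 3.097 in².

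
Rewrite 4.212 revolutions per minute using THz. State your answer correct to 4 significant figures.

1 rpm = 1.66667 × 10^-14 terahertz.
4.212 × 1.66667 × 10^-14 ≈ 7.020 × 10^-14 THz.

7.020 × 10^-14 THz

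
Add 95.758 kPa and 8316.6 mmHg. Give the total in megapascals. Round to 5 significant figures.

1.2045 megapascals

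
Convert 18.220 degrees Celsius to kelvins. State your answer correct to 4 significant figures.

K = °C + 273.15.
Applying the formula gives 291.4 K.

291.4 K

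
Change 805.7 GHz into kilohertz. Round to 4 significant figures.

8.057e+8 kilohertz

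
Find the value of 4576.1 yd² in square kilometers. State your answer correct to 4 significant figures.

0.003826 km²

1 yd² = 8.36127e-7 km².
4576.1 × 8.36127e-7 ≈ 0.003826 km².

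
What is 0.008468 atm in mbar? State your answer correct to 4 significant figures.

8.580 millibar

1 atm = 1013.25 mbar.
So 0.008468 × 1013.25 ≈ 8.580 mbar.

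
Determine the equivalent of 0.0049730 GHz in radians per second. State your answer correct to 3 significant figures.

1 GHz = 6.28319 × 10^9 rad/s.
0.0049730 × 6.28319 × 10^9 ≈ 3.12 × 10^7 rad/s.

3.12 × 10^7 radians per second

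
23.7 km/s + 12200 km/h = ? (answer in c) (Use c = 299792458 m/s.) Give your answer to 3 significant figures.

23.7 km/s = 7.90547e-5 c and 12200 km/h = 1.13041e-5 c.
7.90547e-5 + 1.13041e-5 ≈ 9.04e-5 c.

9.04e-5 c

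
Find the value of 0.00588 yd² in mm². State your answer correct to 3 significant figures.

4920 square millimeters

1 yd² = 836127 square millimeters.
Thus 0.00588 × 836127 ≈ 4920 mm².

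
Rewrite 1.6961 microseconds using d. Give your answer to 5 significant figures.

1 microsecond = 1.15741e-11 d.
So 1.6961 × 1.15741e-11 ≈ 1.9631e-11 d.

1.9631e-11 d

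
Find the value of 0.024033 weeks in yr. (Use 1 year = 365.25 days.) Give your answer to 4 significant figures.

0.0004606 years

1 week = 0.0191650 yr.
So 0.024033 × 0.0191650 ≈ 0.0004606 yr.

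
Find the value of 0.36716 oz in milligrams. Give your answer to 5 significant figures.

1 oz = 28349.5 milligrams.
So 0.36716 × 28349.5 ≈ 10409 mg.

10409 milligrams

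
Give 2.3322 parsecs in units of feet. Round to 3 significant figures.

2.36e+17 ft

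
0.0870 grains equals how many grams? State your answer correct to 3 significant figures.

0.00564 g

1 gr = 0.0647989 grams.
0.0870 × 0.0647989 ≈ 0.00564 g.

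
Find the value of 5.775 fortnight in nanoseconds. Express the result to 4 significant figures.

6.985e+15 ns

1 fortnight = 1.20960e+15 ns.
Thus 5.775 × 1.20960e+15 ≈ 6.985e+15 ns.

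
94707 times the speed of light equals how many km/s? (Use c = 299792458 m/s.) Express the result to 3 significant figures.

2.84 × 10^10 kilometers per second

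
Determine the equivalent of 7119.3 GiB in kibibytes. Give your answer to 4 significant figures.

7.465e+9 KiB

1 gibibyte = 1.04858e+6 KiB.
So 7119.3 × 1.04858e+6 ≈ 7.465e+9 KiB.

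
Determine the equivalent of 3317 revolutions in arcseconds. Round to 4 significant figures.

1 revolution = 1.29600 × 10^6 arcsec.
Then 3317 × 1.29600 × 10^6 ≈ 4.299 × 10^9 arcsec.

4.299 × 10^9 arcsec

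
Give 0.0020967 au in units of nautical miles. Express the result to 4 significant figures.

1 au = 8.07764 × 10^7 nautical miles.
Thus 0.0020967 × 8.07764 × 10^7 ≈ 169400 nmi.

169400 nmi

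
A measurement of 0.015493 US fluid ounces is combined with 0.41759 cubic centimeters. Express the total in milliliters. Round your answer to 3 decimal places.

0.876 mL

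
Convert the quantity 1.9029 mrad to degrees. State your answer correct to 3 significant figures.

0.109 degrees

1 mrad = 0.0572958 degrees.
Then 1.9029 × 0.0572958 ≈ 0.109 °.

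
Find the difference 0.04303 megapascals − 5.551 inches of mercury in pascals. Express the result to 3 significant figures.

0.04303 MPa = 43030.0 Pa and 5.551 inHg = 18797.8 Pa.
43030.0 − 18797.8 ≈ 24200 Pa.

24200 pascals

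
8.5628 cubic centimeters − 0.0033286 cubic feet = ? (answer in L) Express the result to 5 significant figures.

-0.085693 L

8.5628 cm³ = 0.00856280 L and 0.0033286 ft³ = 0.0942555 L.
0.00856280 − 0.0942555 ≈ -0.085693 L.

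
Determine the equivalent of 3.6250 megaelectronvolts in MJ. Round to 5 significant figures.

1 MeV = 1.60218 × 10^-19 MJ.
Then 3.6250 × 1.60218 × 10^-19 ≈ 5.8079 × 10^-19 MJ.

5.8079 × 10^-19 megajoules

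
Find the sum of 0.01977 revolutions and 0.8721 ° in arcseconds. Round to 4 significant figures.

28760 arcseconds

0.01977 rev = 25621.9 arcsec and 0.8721 ° = 3139.56 arcsec.
25621.9 + 3139.56 ≈ 28760 arcsec.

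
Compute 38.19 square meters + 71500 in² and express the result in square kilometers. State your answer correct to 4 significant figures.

8.432e-5 km²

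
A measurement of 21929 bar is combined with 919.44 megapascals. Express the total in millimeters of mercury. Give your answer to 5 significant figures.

2.3344e+7 millimeters of mercury

21929 bar = 1.64481e+7 mmHg and 919.44 MPa = 6.89637e+6 mmHg.
1.64481e+7 + 6.89637e+6 ≈ 2.3344e+7 mmHg.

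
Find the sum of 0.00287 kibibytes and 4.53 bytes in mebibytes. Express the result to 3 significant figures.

0.00287 KiB = 2.80273e-6 MiB and 4.53 B = 4.32014e-6 MiB.
2.80273e-6 + 4.32014e-6 ≈ 7.12e-6 MiB.

7.12e-6 MiB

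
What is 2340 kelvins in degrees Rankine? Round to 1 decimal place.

°R = K × 9/5.
Applying the formula gives 4212.0 °R.

4212.0 °R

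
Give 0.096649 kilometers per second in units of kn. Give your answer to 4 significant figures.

1 km/s = 1943.84 kn.
Thus 0.096649 × 1943.84 ≈ 187.9 kn.

187.9 kn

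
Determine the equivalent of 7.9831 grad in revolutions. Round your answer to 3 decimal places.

0.020 revolutions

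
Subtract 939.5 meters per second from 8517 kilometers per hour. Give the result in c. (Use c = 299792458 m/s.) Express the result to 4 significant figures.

8517 km/h = 7.89157e-6 c and 939.5 m/s = 3.13383e-6 c.
7.89157e-6 − 3.13383e-6 ≈ 4.758e-6 c.

4.758e-6 c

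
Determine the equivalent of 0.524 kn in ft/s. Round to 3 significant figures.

1 kn = 1.68781 ft/s.
Thus 0.524 × 1.68781 ≈ 0.884 ft/s.

0.884 feet per second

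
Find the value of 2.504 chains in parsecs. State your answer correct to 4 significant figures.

1.632 × 10^-15 parsecs

1 chain = 6.51941 × 10^-16 pc.
Thus 2.504 × 6.51941 × 10^-16 ≈ 1.632 × 10^-15 pc.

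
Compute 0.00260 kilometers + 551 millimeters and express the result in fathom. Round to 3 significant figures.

0.00260 km = 1.42170 fathom and 551 mm = 0.301290 fathom.
1.42170 + 0.301290 ≈ 1.72 fathom.

1.72 fathom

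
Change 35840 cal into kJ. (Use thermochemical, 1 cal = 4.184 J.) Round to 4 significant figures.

1 calorie = 0.00418400 kilojoules.
Then 35840 × 0.00418400 ≈ 150.0 kJ.

150.0 kilojoules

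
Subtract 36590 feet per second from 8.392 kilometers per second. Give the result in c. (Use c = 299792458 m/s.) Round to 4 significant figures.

8.392 km/s = 2.799270 × 10^-5 c and 36590 ft/s = 3.720118 × 10^-5 c.
2.799270 × 10^-5 − 3.720118 × 10^-5 ≈ -9.208 × 10^-6 c.

-9.208 × 10^-6 c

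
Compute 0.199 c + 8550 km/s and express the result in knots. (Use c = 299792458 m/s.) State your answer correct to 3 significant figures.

0.199 c = 1.15967e+8 kn and 8550 km/s = 1.66199e+7 kn.
1.15967e+8 + 1.66199e+7 ≈ 1.33e+8 kn.

1.33e+8 knots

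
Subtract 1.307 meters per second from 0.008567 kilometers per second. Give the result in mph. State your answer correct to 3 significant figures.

0.008567 km/s = 19.1638 mph and 1.307 m/s = 2.92368 mph.
19.1638 − 2.92368 ≈ 16.2 mph.

16.2 mph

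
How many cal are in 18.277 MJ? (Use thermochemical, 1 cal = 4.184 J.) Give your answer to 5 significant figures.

1 MJ = 239006 cal.
18.277 × 239006 ≈ 4.3683 × 10^6 cal.

4.3683 × 10^6 cal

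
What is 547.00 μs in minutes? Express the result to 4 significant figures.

1 microsecond = 1.66667e-8 min.
So 547.00 × 1.66667e-8 ≈ 9.117e-6 min.

9.117e-6 min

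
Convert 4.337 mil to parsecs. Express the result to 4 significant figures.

1 mil = 8.23158 × 10^-22 parsecs.
Thus 4.337 × 8.23158 × 10^-22 ≈ 3.570 × 10^-21 pc.

3.570 × 10^-21 parsecs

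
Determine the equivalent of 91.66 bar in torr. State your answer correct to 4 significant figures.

1 bar = 750.062 torr.
91.66 × 750.062 ≈ 68750 torr.

68750 torr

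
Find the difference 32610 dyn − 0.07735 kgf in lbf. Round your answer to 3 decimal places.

-0.097 lbf

32610 dyn = 0.0733102 lbf and 0.07735 kgf = 0.170528 lbf.
0.0733102 − 0.170528 ≈ -0.097 lbf.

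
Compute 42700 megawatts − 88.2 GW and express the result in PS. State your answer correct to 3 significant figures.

-6.19 × 10^7 PS

42700 MW = 5.80558 × 10^7 PS and 88.2 GW = 1.19919 × 10^8 PS.
5.80558 × 10^7 − 1.19919 × 10^8 ≈ -6.19 × 10^7 PS.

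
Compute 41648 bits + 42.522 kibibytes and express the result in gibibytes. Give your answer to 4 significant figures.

41648 bit = 4.84847 × 10^-6 GiB and 42.522 KiB = 4.05521 × 10^-5 GiB.
4.84847 × 10^-6 + 4.05521 × 10^-5 ≈ 4.540 × 10^-5 GiB.

4.540 × 10^-5 GiB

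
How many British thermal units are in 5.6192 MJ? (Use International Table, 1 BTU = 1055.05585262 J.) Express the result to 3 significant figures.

5330 British thermal units

1 MJ = 947.817 BTU.
5.6192 × 947.817 ≈ 5330 BTU.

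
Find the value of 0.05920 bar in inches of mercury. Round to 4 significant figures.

1.748 inHg

1 bar = 29.5300 inHg.
0.05920 × 29.5300 ≈ 1.748 inHg.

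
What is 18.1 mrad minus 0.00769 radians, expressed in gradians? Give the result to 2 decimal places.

0.66 gradians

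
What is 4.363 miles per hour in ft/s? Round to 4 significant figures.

1 mile per hour = 1.46667 feet per second.
Then 4.363 × 1.46667 ≈ 6.399 ft/s.

6.399 ft/s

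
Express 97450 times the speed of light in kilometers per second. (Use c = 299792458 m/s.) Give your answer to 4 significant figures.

2.921 × 10^10 km/s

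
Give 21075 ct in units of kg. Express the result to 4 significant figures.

4.215 kg

1 carat = 0.000200000 kg.
So 21075 × 0.000200000 ≈ 4.215 kg.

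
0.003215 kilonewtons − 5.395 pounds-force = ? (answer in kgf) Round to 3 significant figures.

-2.12 kilograms-force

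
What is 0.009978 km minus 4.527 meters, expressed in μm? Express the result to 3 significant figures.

5.45e+6 micrometers

0.009978 km = 9.97800e+6 μm and 4.527 m = 4.52700e+6 μm.
9.97800e+6 − 4.52700e+6 ≈ 5.45e+6 μm.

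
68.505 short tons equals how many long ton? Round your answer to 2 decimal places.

1 short ton = 0.892857 long ton.
68.505 × 0.892857 ≈ 61.17 long ton.

61.17 long ton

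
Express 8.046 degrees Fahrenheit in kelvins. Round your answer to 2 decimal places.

K = (°F + 459.67) × 5/9.
Applying the formula gives 259.84 K.

259.84 kelvins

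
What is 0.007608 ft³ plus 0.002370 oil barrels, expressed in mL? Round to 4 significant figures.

0.007608 ft³ = 215.435 mL and 0.002370 bbl = 376.800 mL.
215.435 + 376.800 ≈ 592.2 mL.

592.2 mL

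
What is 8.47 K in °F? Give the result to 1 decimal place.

K = (°F + 459.67) × 5/9.
Applying the formula gives -444.4 °F.

-444.4 degrees Fahrenheit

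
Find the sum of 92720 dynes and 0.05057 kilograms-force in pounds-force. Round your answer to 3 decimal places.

92720 dyn = 0.208443 lbf and 0.05057 kgf = 0.111488 lbf.
0.208443 + 0.111488 ≈ 0.320 lbf.

0.320 lbf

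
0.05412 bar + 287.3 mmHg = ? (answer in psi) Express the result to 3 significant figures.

6.34 pounds per square inch

0.05412 bar = 0.784944 psi and 287.3 mmHg = 5.55546 psi.
0.784944 + 5.55546 ≈ 6.34 psi.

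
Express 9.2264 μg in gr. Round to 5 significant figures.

1 μg = 1.54324e-5 gr.
Thus 9.2264 × 1.54324e-5 ≈ 0.00014239 gr.

0.00014239 gr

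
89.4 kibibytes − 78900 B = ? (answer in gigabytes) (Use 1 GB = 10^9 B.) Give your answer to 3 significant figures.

1.26 × 10^-5 GB

89.4 KiB = 9.15456 × 10^-5 GB and 78900 B = 7.89000 × 10^-5 GB.
9.15456 × 10^-5 − 7.89000 × 10^-5 ≈ 1.26 × 10^-5 GB.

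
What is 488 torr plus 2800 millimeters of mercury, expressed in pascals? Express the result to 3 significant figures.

488 torr = 65061.3 Pa and 2800 mmHg = 373303 Pa.
65061.3 + 373303 ≈ 438000 Pa.

438000 Pa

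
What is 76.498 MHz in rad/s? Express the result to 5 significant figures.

4.8065e+8 radians per second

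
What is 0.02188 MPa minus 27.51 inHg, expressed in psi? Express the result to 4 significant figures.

0.02188 MPa = 3.17343 psi and 27.51 inHg = 13.5117 psi.
3.17343 − 13.5117 ≈ -10.34 psi.

-10.34 psi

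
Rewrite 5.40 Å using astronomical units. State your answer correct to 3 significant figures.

3.61e-21 astronomical units

1 Å = 6.68459e-22 au.
Thus 5.40 × 6.68459e-22 ≈ 3.61e-21 au.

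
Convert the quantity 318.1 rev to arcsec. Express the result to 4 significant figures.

4.123 × 10^8 arcseconds

1 rev = 1.29600 × 10^6 arcseconds.
Thus 318.1 × 1.29600 × 10^6 ≈ 4.123 × 10^8 arcsec.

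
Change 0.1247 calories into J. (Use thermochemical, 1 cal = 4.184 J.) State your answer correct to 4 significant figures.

0.5217 joules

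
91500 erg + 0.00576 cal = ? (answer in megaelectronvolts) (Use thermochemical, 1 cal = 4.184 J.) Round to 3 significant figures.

91500 erg = 5.71098e+10 MeV and 0.00576 cal = 1.50419e+11 MeV.
5.71098e+10 + 1.50419e+11 ≈ 2.08e+11 MeV.

2.08e+11 megaelectronvolts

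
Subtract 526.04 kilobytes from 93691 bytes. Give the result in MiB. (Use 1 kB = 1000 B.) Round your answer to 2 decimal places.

-0.41 MiB

93691 B = 0.0893507 MiB and 526.04 kB = 0.501671 MiB.
0.0893507 − 0.501671 ≈ -0.41 MiB.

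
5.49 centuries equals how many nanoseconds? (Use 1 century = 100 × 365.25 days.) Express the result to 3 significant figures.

1.73e+19 ns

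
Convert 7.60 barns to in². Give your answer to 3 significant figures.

1 barn = 1.55000e-25 in².
Thus 7.60 × 1.55000e-25 ≈ 1.18e-24 in².

1.18e-24 square inches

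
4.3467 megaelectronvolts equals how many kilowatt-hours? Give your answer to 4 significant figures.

1.934 × 10^-19 kilowatt-hours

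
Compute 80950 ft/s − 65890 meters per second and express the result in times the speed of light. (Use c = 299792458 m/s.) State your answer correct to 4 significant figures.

80950 ft/s = 8.23021e-5 c and 65890 m/s = 0.000219785 c.
8.23021e-5 − 0.000219785 ≈ -0.0001375 c.

-0.0001375 c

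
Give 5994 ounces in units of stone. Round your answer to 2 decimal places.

1 ounce = 0.00446429 st.
Then 5994 × 0.00446429 ≈ 26.76 st.

26.76 st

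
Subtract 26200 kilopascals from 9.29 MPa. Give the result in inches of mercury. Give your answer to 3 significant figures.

9.29 MPa = 2743.34 inHg and 26200 kPa = 7736.86 inHg.
2743.34 − 7736.86 ≈ -4990 inHg.

-4990 inHg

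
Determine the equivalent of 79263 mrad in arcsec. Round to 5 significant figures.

1.6349 × 10^7 arcsec

1 mrad = 206.265 arcsec.
Thus 79263 × 206.265 ≈ 1.6349 × 10^7 arcsec.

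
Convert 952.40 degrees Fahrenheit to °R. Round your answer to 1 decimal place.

°R = °F + 459.67.
Applying the formula gives 1412.1 °R.

1412.1 °R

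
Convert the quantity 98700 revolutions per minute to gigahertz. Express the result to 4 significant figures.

1 revolution per minute = 1.66667e-11 gigahertz.
So 98700 × 1.66667e-11 ≈ 1.645e-6 GHz.

1.645e-6 gigahertz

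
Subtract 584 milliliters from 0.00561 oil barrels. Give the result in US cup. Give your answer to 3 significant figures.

1.30 US cup

0.00561 bbl = 3.76992 US cup and 584 mL = 2.46842 US cup.
3.76992 − 2.46842 ≈ 1.30 US cup.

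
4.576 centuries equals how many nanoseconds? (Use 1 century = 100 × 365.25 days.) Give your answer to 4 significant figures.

1 century = 3.15576 × 10^18 ns.
4.576 × 3.15576 × 10^18 ≈ 1.444 × 10^19 ns.

1.444 × 10^19 nanoseconds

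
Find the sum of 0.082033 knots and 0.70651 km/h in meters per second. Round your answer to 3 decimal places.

0.082033 kn = 0.0422014 m/s and 0.70651 km/h = 0.196253 m/s.
0.0422014 + 0.196253 ≈ 0.238 m/s.

0.238 meters per second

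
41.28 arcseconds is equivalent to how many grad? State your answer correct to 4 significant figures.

1 arcsec = 0.000308642 grad.
Thus 41.28 × 0.000308642 ≈ 0.01274 grad.

0.01274 grad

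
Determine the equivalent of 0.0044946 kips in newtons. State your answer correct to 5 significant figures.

19.993 N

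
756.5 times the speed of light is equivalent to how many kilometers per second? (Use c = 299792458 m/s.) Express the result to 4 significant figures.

2.268e+8 kilometers per second

1 c = 299792 kilometers per second.
Then 756.5 × 299792 ≈ 2.268e+8 km/s.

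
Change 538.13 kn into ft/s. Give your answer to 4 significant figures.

1 kn = 1.68781 ft/s.
Thus 538.13 × 1.68781 ≈ 908.3 ft/s.

908.3 ft/s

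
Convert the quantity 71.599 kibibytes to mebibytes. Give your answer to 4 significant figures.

0.06992 mebibytes

1 kibibyte = 0.0009765625 mebibytes.
71.599 × 0.0009765625 ≈ 0.06992 MiB.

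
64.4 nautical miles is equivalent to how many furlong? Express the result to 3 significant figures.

593 furlongs

1 nmi = 9.20624 furlong.
Then 64.4 × 9.20624 ≈ 593 furlong.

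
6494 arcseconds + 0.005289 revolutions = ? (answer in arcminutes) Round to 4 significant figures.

222.5 arcmin

6494 arcsec = 108.233 arcmin and 0.005289 rev = 114.242 arcmin.
108.233 + 114.242 ≈ 222.5 arcmin.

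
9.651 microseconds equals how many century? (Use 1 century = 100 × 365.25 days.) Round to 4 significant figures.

1 μs = 3.16881 × 10^-16 centuries.
Then 9.651 × 3.16881 × 10^-16 ≈ 3.058 × 10^-15 century.

3.058 × 10^-15 centuries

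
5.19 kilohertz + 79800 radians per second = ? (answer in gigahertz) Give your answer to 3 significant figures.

5.19 kHz = 5.19000e-6 GHz and 79800 rad/s = 1.27006e-5 GHz.
5.19000e-6 + 1.27006e-5 ≈ 1.79e-5 GHz.

1.79e-5 GHz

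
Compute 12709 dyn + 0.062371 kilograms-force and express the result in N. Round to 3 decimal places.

0.739 N

12709 dyn = 0.127090 N and 0.062371 kgf = 0.611651 N.
0.127090 + 0.611651 ≈ 0.739 N.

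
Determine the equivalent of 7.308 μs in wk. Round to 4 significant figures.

1.208 × 10^-11 weeks

1 microsecond = 1.65344 × 10^-12 wk.
7.308 × 1.65344 × 10^-12 ≈ 1.208 × 10^-11 wk.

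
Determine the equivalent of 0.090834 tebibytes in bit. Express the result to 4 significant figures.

1 tebibyte = 8.79609e+12 bits.
Thus 0.090834 × 8.79609e+12 ≈ 7.990e+11 bit.

7.990e+11 bit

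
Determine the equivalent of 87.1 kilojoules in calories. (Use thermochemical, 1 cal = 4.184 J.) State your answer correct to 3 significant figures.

20800 cal

1 kilojoule = 239.006 cal.
Then 87.1 × 239.006 ≈ 20800 cal.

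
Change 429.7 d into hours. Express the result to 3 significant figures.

10300 h

1 day = 24.0000 hours.
So 429.7 × 24.0000 ≈ 10300 h.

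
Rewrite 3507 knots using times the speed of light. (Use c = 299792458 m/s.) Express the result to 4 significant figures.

1 knot = 1.71600 × 10^-9 times the speed of light.
Then 3507 × 1.71600 × 10^-9 ≈ 6.018 × 10^-6 c.

6.018 × 10^-6 c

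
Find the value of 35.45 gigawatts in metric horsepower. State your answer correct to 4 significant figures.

4.820 × 10^7 metric horsepower

1 GW = 1.35962 × 10^6 metric horsepower.
35.45 × 1.35962 × 10^6 ≈ 4.820 × 10^7 PS.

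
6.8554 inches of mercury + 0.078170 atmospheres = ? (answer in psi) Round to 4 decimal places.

6.8554 inHg = 3.36706 psi and 0.078170 atm = 1.14878 psi.
3.36706 + 1.14878 ≈ 4.5158 psi.

4.5158 pounds per square inch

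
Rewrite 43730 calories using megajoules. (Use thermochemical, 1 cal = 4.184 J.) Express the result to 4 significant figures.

0.1830 MJ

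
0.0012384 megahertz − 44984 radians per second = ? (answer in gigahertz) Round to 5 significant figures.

0.0012384 MHz = 1.23840 × 10^-6 GHz and 44984 rad/s = 7.15943 × 10^-6 GHz.
1.23840 × 10^-6 − 7.15943 × 10^-6 ≈ -5.9210 × 10^-6 GHz.

-5.9210 × 10^-6 gigahertz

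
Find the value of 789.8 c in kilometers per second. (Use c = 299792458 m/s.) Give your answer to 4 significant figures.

2.368e+8 km/s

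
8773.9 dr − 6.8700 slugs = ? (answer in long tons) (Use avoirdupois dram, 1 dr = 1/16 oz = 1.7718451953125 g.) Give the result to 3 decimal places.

8773.9 dr = 0.0153005 long ton and 6.8700 slug = 0.0986767 long ton.
0.0153005 − 0.0986767 ≈ -0.083 long ton.

-0.083 long ton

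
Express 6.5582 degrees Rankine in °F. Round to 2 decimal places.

-453.11 degrees Fahrenheit

°R = °F + 459.67.
Applying the formula gives -453.11 °F.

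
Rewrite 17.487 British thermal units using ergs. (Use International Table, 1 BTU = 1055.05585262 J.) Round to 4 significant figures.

1.845e+11 ergs

1 BTU = 1.05506e+10 ergs.
17.487 × 1.05506e+10 ≈ 1.845e+11 erg.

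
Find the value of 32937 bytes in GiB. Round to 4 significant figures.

1 byte = 9.31323e-10 GiB.
32937 × 9.31323e-10 ≈ 3.067e-5 GiB.

3.067e-5 GiB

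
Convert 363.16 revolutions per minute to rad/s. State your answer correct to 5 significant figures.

1 rpm = 0.104720 rad/s.
Thus 363.16 × 0.104720 ≈ 38.030 rad/s.

38.030 radians per second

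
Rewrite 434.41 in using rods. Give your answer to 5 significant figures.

2.1940 rod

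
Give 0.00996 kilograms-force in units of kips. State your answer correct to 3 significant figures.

2.20e-5 kip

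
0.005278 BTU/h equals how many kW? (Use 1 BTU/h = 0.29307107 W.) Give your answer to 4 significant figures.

1.547e-6 kilowatts

1 BTU/h = 0.000293071 kW.
So 0.005278 × 0.000293071 ≈ 1.547e-6 kW.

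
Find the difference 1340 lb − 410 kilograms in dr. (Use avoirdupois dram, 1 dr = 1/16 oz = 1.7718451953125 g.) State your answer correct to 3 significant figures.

112000 dr

1340 lb = 343040 dr and 410 kg = 231397 dr.
343040 − 231397 ≈ 112000 dr.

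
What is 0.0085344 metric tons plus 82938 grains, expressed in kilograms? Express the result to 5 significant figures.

0.0085344 t = 8.53440 kg and 82938 gr = 5.37429 kg.
8.53440 + 5.37429 ≈ 13.909 kg.

13.909 kilograms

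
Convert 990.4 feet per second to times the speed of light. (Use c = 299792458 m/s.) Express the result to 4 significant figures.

1 ft/s = 1.01670 × 10^-9 c.
990.4 × 1.01670 × 10^-9 ≈ 1.007 × 10^-6 c.

1.007 × 10^-6 c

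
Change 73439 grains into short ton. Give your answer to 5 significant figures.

1 gr = 7.14286e-8 short tons.
Then 73439 × 7.14286e-8 ≈ 0.0052456 short ton.

0.0052456 short ton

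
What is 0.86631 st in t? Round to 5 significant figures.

1 stone = 0.00635029 metric tons.
Then 0.86631 × 0.00635029 ≈ 0.0055013 t.

0.0055013 metric tons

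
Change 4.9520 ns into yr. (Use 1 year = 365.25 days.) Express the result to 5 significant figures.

1.5692 × 10^-16 years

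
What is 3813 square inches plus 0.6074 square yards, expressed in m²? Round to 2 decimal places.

2.97 m²

3813 in² = 2.46000 m² and 0.6074 yd² = 0.507864 m².
2.46000 + 0.507864 ≈ 2.97 m².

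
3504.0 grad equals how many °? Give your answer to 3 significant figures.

1 gradian = 0.900000 °.
3504.0 × 0.900000 ≈ 3150 °.

3150 degrees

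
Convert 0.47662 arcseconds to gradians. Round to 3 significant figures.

0.000147 grad

1 arcsec = 0.000308642 grad.
Thus 0.47662 × 0.000308642 ≈ 0.000147 grad.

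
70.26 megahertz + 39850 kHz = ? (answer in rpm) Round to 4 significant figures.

6.607 × 10^9 revolutions per minute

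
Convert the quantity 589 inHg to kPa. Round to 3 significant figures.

1 inch of mercury = 3.38639 kilopascals.
589 × 3.38639 ≈ 1990 kPa.

1990 kilopascals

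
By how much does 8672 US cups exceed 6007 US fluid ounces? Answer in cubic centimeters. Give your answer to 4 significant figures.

1.874 × 10^6 cm³

8672 US cup = 2.05169 × 10^6 cm³ and 6007 US fl oz = 177648 cm³.
2.05169 × 10^6 − 177648 ≈ 1.874 × 10^6 cm³.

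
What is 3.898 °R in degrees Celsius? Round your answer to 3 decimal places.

-270.984 °C

°R = (°C + 273.15) × 9/5.
Applying the formula gives -270.984 °C.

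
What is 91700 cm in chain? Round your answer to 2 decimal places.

1 centimeter = 0.000497097 chain.
So 91700 × 0.000497097 ≈ 45.58 chain.

45.58 chains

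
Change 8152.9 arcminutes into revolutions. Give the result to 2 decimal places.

1 arcminute = 4.62963 × 10^-5 revolutions.
8152.9 × 4.62963 × 10^-5 ≈ 0.38 rev.

0.38 revolutions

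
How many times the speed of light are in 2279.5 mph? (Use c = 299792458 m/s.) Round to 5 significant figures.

3.3991 × 10^-6 c

1 mile per hour = 1.49116 × 10^-9 times the speed of light.
2279.5 × 1.49116 × 10^-9 ≈ 3.3991 × 10^-6 c.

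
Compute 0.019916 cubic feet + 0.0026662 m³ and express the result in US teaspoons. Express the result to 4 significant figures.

655.3 US tsp

0.019916 ft³ = 114.418 US tsp and 0.0026662 m³ = 540.930 US tsp.
114.418 + 540.930 ≈ 655.3 US tsp.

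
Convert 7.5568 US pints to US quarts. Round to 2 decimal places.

3.78 US qt

1 US pt = 0.500000 US qt.
7.5568 × 0.500000 ≈ 3.78 US qt.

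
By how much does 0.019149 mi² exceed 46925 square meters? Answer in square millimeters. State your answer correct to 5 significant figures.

2.6707 × 10^9 mm²

0.019149 mi² = 4.95957 × 10^10 mm² and 46925 m² = 4.69250 × 10^10 mm².
4.95957 × 10^10 − 4.69250 × 10^10 ≈ 2.6707 × 10^9 mm².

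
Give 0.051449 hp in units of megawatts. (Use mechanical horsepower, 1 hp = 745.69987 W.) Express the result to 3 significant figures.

3.84 × 10^-5 MW

1 horsepower = 0.000745700 MW.
Thus 0.051449 × 0.000745700 ≈ 3.84 × 10^-5 MW.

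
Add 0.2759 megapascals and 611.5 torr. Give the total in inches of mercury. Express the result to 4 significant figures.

0.2759 MPa = 81.4732 inHg and 611.5 torr = 24.0748 inHg.
81.4732 + 24.0748 ≈ 105.5 inHg.

105.5 inHg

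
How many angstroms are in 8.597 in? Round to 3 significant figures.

1 in = 2.54000 × 10^8 Å.
So 8.597 × 2.54000 × 10^8 ≈ 2.18 × 10^9 Å.

2.18 × 10^9 angstroms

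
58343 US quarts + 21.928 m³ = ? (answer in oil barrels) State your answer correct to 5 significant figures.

485.20 bbl

58343 US qt = 347.280 bbl and 21.928 m³ = 137.923 bbl.
347.280 + 137.923 ≈ 485.20 bbl.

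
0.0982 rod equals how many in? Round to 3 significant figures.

1 rod = 198.000 in.
Thus 0.0982 × 198.000 ≈ 19.4 in.

19.4 inches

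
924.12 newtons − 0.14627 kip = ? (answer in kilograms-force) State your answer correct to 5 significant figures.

924.12 N = 94.2340 kgf and 0.14627 kip = 66.3470 kgf.
94.2340 − 66.3470 ≈ 27.887 kgf.

27.887 kgf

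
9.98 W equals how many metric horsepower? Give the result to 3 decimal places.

0.014 PS

1 W = 0.00135962 PS.
So 9.98 × 0.00135962 ≈ 0.014 PS.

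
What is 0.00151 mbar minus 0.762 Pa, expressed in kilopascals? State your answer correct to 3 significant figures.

-0.000611 kilopascals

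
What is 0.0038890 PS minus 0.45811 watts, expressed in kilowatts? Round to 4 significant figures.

0.0038890 PS = 0.00286035 kW and 0.45811 W = 0.000458110 kW.
0.00286035 − 0.000458110 ≈ 0.002402 kW.

0.002402 kilowatts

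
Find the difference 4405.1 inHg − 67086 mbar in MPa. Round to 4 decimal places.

4405.1 inHg = 14.9174 MPa and 67086 mbar = 6.70860 MPa.
14.9174 − 6.70860 ≈ 8.2088 MPa.

8.2088 megapascals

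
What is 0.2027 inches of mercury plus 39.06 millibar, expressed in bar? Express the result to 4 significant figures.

0.04592 bar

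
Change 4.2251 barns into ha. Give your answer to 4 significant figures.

4.225e-32 hectares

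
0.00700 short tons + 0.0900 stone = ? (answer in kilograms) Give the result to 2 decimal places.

0.00700 short ton = 6.35029 kg and 0.0900 st = 0.571526 kg.
6.35029 + 0.571526 ≈ 6.92 kg.

6.92 kilograms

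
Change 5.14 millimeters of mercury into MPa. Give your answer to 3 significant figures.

1 mmHg = 0.000133322 MPa.
Then 5.14 × 0.000133322 ≈ 0.000685 MPa.

0.000685 MPa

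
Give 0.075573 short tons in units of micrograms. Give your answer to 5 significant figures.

1 short ton = 9.07185e+11 micrograms.
So 0.075573 × 9.07185e+11 ≈ 6.8559e+10 μg.

6.8559e+10 μg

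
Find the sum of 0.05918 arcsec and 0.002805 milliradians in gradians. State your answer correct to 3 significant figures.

0.05918 arcsec = 1.82654 × 10^-5 grad and 0.002805 mrad = 0.000178572 grad.
1.82654 × 10^-5 + 0.000178572 ≈ 0.000197 grad.

0.000197 grad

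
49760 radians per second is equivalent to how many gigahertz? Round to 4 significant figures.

7.920e-6 gigahertz

1 rad/s = 1.59155e-10 gigahertz.
Then 49760 × 1.59155e-10 ≈ 7.920e-6 GHz.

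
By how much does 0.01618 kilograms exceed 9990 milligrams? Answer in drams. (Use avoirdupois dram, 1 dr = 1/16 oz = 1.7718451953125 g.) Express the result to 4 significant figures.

3.494 drams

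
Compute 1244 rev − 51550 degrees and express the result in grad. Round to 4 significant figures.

1244 rev = 497600 grad and 51550 ° = 57277.8 grad.
497600 − 57277.8 ≈ 440300 grad.

440300 grad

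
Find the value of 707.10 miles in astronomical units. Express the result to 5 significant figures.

1 mi = 1.07578e-8 au.
Then 707.10 × 1.07578e-8 ≈ 7.6068e-6 au.

7.6068e-6 astronomical units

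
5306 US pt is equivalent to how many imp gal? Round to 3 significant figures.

552 imperial gallons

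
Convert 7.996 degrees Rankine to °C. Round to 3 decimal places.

-268.708 °C

°R = (°C + 273.15) × 9/5.
Applying the formula gives -268.708 °C.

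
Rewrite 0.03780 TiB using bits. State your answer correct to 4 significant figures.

3.325e+11 bits

1 TiB = 8.79609e+12 bit.
0.03780 × 8.79609e+12 ≈ 3.325e+11 bit.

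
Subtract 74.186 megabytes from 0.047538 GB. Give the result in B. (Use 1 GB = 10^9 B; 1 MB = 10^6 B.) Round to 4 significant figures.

-2.665e+7 B

0.047538 GB = 4.75380e+7 B and 74.186 MB = 7.41860e+7 B.
4.75380e+7 − 7.41860e+7 ≈ -2.665e+7 B.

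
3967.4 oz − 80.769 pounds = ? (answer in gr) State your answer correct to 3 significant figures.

3967.4 oz = 1.73574 × 10^6 gr and 80.769 lb = 565383 gr.
1.73574 × 10^6 − 565383 ≈ 1.17 × 10^6 gr.

1.17 × 10^6 grains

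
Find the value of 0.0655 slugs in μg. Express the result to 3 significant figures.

9.56 × 10^8 μg

1 slug = 1.45939 × 10^10 micrograms.
Then 0.0655 × 1.45939 × 10^10 ≈ 9.56 × 10^8 μg.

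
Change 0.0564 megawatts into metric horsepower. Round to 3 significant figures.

1 megawatt = 1359.62 PS.
0.0564 × 1359.62 ≈ 76.7 PS.

76.7 metric horsepower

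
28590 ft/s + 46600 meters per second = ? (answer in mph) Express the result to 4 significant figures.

28590 ft/s = 19493.2 mph and 46600 m/s = 104241 mph.
19493.2 + 104241 ≈ 123700 mph.

123700 mph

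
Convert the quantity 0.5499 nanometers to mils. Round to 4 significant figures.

2.165e-5 mils

1 nm = 3.93701e-5 mil.
0.5499 × 3.93701e-5 ≈ 2.165e-5 mil.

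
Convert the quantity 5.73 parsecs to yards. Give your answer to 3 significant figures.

1.93 × 10^17 yd

1 pc = 3.37454 × 10^16 yards.
So 5.73 × 3.37454 × 10^16 ≈ 1.93 × 10^17 yd.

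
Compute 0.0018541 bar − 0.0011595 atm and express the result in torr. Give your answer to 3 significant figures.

0.509 torr

0.0018541 bar = 1.39069 torr and 0.0011595 atm = 0.881220 torr.
1.39069 − 0.881220 ≈ 0.509 torr.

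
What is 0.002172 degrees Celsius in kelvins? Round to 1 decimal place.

K = °C + 273.15.
Applying the formula gives 273.2 K.

273.2 K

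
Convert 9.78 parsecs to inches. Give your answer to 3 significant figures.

1.19e+19 in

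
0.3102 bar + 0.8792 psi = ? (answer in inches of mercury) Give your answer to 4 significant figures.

0.3102 bar = 9.16020 inHg and 0.8792 psi = 1.79007 inHg.
9.16020 + 1.79007 ≈ 10.95 inHg.

10.95 inches of mercury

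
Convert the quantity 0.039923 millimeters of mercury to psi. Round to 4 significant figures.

1 millimeter of mercury = 0.0193368 psi.
Thus 0.039923 × 0.0193368 ≈ 0.0007720 psi.

0.0007720 psi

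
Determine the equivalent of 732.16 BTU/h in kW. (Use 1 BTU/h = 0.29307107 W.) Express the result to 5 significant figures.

1 BTU per hour = 0.000293071 kilowatts.
Thus 732.16 × 0.000293071 ≈ 0.21457 kW.

0.21457 kilowatts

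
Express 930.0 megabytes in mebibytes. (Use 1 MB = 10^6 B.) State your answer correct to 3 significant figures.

1 megabyte = 0.953674 mebibytes.
Thus 930.0 × 0.953674 ≈ 887 MiB.

887 mebibytes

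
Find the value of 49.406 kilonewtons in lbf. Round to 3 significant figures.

1 kilonewton = 224.809 lbf.
Then 49.406 × 224.809 ≈ 11100 lbf.

11100 lbf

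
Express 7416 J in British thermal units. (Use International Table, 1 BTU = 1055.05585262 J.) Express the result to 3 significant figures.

7.03 BTU

1 J = 0.000947817 British thermal units.
7416 × 0.000947817 ≈ 7.03 BTU.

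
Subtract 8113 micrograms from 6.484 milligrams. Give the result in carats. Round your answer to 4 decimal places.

-0.0081 ct

6.484 mg = 0.0324200 ct and 8113 μg = 0.0405650 ct.
0.0324200 − 0.0405650 ≈ -0.0081 ct.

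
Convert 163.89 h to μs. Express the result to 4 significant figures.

1 h = 3.60000 × 10^9 μs.
Then 163.89 × 3.60000 × 10^9 ≈ 5.900 × 10^11 μs.

5.900 × 10^11 microseconds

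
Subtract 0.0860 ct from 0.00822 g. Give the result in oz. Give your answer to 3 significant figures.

-0.000317 oz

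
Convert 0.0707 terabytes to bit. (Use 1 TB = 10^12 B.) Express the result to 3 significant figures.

1 TB = 8.00000e+12 bit.
So 0.0707 × 8.00000e+12 ≈ 5.66e+11 bit.

5.66e+11 bit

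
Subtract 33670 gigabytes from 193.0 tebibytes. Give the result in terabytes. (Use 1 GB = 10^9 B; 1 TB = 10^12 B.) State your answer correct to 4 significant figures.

178.5 TB

193.0 TiB = 212.206 TB and 33670 GB = 33.6700 TB.
212.206 − 33.6700 ≈ 178.5 TB.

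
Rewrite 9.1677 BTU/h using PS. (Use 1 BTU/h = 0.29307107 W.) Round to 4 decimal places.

0.0037 PS

1 BTU per hour = 0.000398466 PS.
So 9.1677 × 0.000398466 ≈ 0.0037 PS.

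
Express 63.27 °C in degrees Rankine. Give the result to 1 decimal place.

°R = (°C + 273.15) × 9/5.
Applying the formula gives 605.6 °R.

605.6 degrees Rankine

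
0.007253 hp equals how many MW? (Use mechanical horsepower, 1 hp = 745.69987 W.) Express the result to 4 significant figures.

5.409 × 10^-6 megawatts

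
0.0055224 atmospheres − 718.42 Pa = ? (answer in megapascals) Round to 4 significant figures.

0.0055224 atm = 0.000559557 MPa and 718.42 Pa = 0.000718420 MPa.
0.000559557 − 0.000718420 ≈ -0.0001589 MPa.

-0.0001589 MPa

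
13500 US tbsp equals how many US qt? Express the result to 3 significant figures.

1 US tbsp = 0.0156250 US quarts.
13500 × 0.0156250 ≈ 211 US qt.

211 US qt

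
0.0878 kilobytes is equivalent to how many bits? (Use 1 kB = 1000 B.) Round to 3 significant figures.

702 bit

1 kB = 8000.00 bits.
Thus 0.0878 × 8000.00 ≈ 702 bit.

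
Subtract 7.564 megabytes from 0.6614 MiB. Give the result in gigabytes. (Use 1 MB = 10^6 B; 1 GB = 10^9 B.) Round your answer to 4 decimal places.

-0.0069 GB

0.6614 MiB = 0.000693528 GB and 7.564 MB = 0.00756400 GB.
0.000693528 − 0.00756400 ≈ -0.0069 GB.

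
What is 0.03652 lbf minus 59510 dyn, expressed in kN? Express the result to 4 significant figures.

0.03652 lbf = 0.000162449 kN and 59510 dyn = 0.000595100 kN.
0.000162449 − 0.000595100 ≈ -0.0004327 kN.

-0.0004327 kN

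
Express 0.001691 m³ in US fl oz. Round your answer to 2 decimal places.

57.18 US fluid ounces

1 cubic meter = 33814.0 US fluid ounces.
So 0.001691 × 33814.0 ≈ 57.18 US fl oz.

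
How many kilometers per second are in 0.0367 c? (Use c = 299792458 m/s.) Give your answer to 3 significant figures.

1 c = 299792 km/s.
So 0.0367 × 299792 ≈ 11000 km/s.

11000 km/s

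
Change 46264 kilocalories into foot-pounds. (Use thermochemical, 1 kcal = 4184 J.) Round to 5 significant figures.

1.4277 × 10^8 foot-pounds

1 kcal = 3085.96 foot-pounds.
46264 × 3085.96 ≈ 1.4277 × 10^8 ft·lbf.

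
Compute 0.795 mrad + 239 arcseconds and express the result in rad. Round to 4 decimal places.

0.795 mrad = 0.000795000 rad and 239 arcsec = 0.00115870 rad.
0.000795000 + 0.00115870 ≈ 0.0020 rad.

0.0020 radians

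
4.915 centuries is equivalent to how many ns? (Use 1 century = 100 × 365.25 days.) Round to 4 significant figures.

1.551 × 10^19 ns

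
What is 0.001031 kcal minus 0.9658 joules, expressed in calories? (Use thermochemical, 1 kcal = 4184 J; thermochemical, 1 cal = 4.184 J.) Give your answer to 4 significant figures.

0.8002 cal

0.001031 kcal = 1.03100 cal and 0.9658 J = 0.230832 cal.
1.03100 − 0.230832 ≈ 0.8002 cal.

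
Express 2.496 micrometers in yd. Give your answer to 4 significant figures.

1 μm = 1.09361e-6 yd.
Thus 2.496 × 1.09361e-6 ≈ 2.730e-6 yd.

2.730e-6 yd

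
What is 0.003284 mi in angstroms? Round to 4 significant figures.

1 mi = 1.60934e+13 Å.
Then 0.003284 × 1.60934e+13 ≈ 5.285e+10 Å.

5.285e+10 Å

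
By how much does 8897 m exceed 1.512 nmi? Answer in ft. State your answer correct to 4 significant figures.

8897 m = 29189.6 ft and 1.512 nmi = 9187.09 ft.
29189.6 − 9187.09 ≈ 20000 ft.

20000 feet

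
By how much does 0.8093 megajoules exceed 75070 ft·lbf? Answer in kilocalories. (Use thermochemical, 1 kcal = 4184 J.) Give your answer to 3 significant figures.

169 kilocalories

0.8093 MJ = 193.427 kcal and 75070 ft·lbf = 24.3263 kcal.
193.427 − 24.3263 ≈ 169 kcal.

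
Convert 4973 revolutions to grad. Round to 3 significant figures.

1 revolution = 400.000 grad.
Then 4973 × 400.000 ≈ 1.99 × 10^6 grad.

1.99 × 10^6 grad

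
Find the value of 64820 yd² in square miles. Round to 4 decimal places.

0.0209 mi²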